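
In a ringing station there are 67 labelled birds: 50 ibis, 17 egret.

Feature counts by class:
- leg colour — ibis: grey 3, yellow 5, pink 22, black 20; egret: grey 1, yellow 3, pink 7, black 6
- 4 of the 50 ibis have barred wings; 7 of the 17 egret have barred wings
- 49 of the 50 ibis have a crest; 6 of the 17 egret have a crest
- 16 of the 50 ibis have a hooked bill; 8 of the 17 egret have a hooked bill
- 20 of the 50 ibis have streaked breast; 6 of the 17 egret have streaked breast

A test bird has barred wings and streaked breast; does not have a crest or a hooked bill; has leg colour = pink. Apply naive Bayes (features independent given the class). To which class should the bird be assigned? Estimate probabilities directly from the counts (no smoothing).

egret

ibis: (50/67) × (22/50) × (4/50) × (1/50) × (34/50) × (20/50) ≈ 0.000142901
egret: (17/67) × (7/17) × (7/17) × (11/17) × (9/17) × (6/17) ≈ 0.0052013
Highest score → egret.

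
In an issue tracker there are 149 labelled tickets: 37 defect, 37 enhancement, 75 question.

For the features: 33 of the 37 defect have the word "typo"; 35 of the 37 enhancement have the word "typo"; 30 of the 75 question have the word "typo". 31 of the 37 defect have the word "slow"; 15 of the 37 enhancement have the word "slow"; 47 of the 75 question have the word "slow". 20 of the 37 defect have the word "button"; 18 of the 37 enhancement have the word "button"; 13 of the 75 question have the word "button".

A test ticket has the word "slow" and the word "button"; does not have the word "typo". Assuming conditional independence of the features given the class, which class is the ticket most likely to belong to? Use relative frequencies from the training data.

defect: (37/149) × (4/37) × (31/37) × (20/37) ≈ 0.012158
enhancement: (37/149) × (2/37) × (15/37) × (18/37) ≈ 0.00264731
question: (75/149) × (45/75) × (47/75) × (13/75) ≈ 0.0328054
Highest score → question.

question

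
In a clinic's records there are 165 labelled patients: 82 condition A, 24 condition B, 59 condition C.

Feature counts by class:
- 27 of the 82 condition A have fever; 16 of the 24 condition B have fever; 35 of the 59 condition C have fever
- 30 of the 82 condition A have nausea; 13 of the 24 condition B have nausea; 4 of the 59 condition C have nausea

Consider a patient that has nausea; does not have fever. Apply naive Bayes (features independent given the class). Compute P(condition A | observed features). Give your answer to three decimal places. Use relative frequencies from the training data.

condition A: (82/165) × (55/82) × (30/82) ≈ 0.121951
condition B: (24/165) × (8/24) × (13/24) ≈ 0.0262626
condition C: (59/165) × (24/59) × (4/59) ≈ 0.00986133
P(condition A | x) = 0.121951 / 0.15807493 ≈ 0.771

0.771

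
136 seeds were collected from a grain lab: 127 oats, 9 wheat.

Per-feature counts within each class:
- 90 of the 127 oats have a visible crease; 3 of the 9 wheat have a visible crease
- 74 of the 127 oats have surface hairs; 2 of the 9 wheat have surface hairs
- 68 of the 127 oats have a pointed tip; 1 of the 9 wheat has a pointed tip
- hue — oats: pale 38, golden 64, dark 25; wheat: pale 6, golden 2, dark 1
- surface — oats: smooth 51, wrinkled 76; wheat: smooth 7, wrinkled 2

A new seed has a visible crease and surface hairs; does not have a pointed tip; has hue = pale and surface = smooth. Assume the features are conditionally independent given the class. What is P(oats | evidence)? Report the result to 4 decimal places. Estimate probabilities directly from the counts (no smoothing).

oats: (127/136) × (90/127) × (74/127) × (59/127) × (38/127) × (51/127) ≈ 0.0215242
wheat: (9/136) × (3/9) × (2/9) × (8/9) × (6/9) × (7/9) ≈ 0.00225934
P(oats | x) = 0.0215242 / 0.02378354 ≈ 0.9050

0.9050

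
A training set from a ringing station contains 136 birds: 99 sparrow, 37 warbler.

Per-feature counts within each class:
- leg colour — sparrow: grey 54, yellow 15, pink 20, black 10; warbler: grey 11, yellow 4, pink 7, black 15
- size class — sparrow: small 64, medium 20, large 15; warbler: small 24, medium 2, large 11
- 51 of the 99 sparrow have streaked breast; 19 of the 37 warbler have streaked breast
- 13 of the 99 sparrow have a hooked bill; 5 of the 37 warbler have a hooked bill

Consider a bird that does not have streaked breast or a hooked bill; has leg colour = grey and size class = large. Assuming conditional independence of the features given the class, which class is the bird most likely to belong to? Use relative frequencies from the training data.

sparrow

sparrow: (99/136) × (54/99) × (15/99) × (48/99) × (86/99) ≈ 0.0253385
warbler: (37/136) × (11/37) × (11/37) × (18/37) × (32/37) ≈ 0.0101173
Highest score → sparrow.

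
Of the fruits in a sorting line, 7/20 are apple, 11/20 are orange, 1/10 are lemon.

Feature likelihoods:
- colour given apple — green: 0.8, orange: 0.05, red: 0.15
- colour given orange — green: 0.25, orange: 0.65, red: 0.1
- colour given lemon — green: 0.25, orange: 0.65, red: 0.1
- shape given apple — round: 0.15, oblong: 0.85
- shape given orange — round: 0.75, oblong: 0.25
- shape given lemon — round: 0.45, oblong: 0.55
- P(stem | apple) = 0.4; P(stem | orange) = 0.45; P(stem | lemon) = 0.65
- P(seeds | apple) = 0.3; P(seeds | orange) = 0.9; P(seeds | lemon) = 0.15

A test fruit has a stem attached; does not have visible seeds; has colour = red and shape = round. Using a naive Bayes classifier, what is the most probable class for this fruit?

lemon

apple: 0.35 × 0.15 × 0.15 × 0.4 × (1−0.3) = 0.002205
orange: 0.55 × 0.1 × 0.75 × 0.45 × (1−0.9) = 0.00185625
lemon: 0.1 × 0.1 × 0.45 × 0.65 × (1−0.15) = 0.00248625
Highest score → lemon.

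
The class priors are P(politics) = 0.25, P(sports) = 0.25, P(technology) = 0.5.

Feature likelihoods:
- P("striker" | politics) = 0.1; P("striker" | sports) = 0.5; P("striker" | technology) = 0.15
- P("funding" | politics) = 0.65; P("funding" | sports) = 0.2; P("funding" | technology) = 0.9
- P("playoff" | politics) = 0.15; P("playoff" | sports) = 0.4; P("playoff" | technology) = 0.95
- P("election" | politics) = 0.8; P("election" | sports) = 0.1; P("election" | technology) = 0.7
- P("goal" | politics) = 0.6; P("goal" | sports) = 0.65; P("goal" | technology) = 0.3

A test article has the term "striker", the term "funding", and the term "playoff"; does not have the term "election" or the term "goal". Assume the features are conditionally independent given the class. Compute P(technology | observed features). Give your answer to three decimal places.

politics: 0.25 × 0.1 × 0.65 × 0.15 × (1−0.8) × (1−0.6) = 0.000195
sports: 0.25 × 0.5 × 0.2 × 0.4 × (1−0.1) × (1−0.65) = 0.00315
technology: 0.5 × 0.15 × 0.9 × 0.95 × (1−0.7) × (1−0.3) = 0.01346625
P(technology | x) = 0.01346625 / 0.01681125 ≈ 0.801

0.801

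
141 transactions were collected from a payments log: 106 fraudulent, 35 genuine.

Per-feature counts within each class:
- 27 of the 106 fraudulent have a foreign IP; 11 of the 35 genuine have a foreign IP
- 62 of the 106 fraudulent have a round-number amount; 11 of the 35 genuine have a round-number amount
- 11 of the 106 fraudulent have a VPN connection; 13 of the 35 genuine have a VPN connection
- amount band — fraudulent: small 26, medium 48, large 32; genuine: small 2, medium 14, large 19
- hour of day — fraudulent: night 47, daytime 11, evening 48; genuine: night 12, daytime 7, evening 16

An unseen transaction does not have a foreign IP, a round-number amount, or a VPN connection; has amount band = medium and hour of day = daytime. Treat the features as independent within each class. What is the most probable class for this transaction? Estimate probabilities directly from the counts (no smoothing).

fraudulent

fraudulent: (106/141) × (79/106) × (44/106) × (95/106) × (48/106) × (11/106) ≈ 0.00979478
genuine: (35/141) × (24/35) × (24/35) × (22/35) × (14/35) × (7/35) ≈ 0.00586921
Highest score → fraudulent.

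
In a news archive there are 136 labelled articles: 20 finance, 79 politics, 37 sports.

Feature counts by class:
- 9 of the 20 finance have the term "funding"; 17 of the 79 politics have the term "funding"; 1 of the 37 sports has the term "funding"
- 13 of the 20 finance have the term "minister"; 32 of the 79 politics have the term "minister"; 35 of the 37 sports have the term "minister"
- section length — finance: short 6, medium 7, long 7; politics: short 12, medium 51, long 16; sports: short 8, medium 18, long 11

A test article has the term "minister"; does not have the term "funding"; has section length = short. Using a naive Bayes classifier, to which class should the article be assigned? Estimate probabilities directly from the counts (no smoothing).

sports

finance: (20/136) × (11/20) × (13/20) × (6/20) ≈ 0.0157721
politics: (79/136) × (62/79) × (32/79) × (12/79) ≈ 0.0280498
sports: (37/136) × (36/37) × (35/37) × (8/37) ≈ 0.05414
Highest score → sports.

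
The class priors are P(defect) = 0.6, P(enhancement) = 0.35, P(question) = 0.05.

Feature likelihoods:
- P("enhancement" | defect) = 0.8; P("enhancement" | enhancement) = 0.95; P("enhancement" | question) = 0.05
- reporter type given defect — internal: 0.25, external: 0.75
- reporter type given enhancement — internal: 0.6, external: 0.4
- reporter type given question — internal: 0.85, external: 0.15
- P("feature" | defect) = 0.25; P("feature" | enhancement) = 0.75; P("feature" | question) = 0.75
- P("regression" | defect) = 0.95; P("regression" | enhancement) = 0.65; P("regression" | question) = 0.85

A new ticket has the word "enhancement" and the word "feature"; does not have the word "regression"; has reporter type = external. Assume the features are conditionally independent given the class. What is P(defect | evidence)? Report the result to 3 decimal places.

0.114

defect: 0.6 × 0.8 × 0.75 × 0.25 × (1−0.95) = 0.0045
enhancement: 0.35 × 0.95 × 0.4 × 0.75 × (1−0.65) = 0.0349125
question: 0.05 × 0.05 × 0.15 × 0.75 × (1−0.85) = 0.0000421875
P(defect | x) = 0.0045 / 0.0394546875 ≈ 0.114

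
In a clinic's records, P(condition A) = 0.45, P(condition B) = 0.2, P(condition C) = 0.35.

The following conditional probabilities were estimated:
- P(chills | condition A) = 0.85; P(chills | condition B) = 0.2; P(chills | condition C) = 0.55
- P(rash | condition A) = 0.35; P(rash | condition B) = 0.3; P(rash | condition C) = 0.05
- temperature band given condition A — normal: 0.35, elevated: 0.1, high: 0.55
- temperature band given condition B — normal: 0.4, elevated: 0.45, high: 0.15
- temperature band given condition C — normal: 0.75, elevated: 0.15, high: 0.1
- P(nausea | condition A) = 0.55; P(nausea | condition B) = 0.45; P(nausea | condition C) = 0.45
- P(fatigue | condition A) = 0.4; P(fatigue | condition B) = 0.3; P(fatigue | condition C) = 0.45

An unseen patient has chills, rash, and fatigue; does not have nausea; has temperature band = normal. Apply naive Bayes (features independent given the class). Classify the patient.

condition A: 0.45 × 0.85 × 0.35 × 0.35 × (1−0.55) × 0.4 = 0.008434125
condition B: 0.2 × 0.2 × 0.3 × 0.4 × (1−0.45) × 0.3 = 0.000792
condition C: 0.35 × 0.55 × 0.05 × 0.75 × (1−0.45) × 0.45 = 0.001786640625
Highest score → condition A.

condition A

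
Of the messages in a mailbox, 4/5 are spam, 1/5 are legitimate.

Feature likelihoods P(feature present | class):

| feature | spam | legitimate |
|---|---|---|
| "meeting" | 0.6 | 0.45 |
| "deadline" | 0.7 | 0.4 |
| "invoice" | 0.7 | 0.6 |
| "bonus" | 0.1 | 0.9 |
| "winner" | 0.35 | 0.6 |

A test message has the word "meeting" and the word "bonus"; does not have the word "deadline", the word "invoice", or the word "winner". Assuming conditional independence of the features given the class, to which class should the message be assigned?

legitimate

spam: 0.8 × 0.6 × (1−0.7) × (1−0.7) × 0.1 × (1−0.35) = 0.002808
legitimate: 0.2 × 0.45 × (1−0.4) × (1−0.6) × 0.9 × (1−0.6) = 0.007776
Highest score → legitimate.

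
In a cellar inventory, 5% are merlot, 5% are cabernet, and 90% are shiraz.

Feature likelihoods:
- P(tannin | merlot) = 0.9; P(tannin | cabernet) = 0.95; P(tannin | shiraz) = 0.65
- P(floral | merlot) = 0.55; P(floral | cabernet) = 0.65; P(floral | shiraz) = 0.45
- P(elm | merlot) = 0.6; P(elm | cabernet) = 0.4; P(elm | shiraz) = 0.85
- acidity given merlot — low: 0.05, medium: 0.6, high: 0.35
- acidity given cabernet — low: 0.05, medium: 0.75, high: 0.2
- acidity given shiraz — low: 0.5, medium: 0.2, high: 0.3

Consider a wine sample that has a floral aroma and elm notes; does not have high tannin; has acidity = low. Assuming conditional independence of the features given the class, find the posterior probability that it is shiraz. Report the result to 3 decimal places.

merlot: 0.05 × (1−0.9) × 0.55 × 0.6 × 0.05 = 0.0000825
cabernet: 0.05 × (1−0.95) × 0.65 × 0.4 × 0.05 = 0.0000325
shiraz: 0.9 × (1−0.65) × 0.45 × 0.85 × 0.5 = 0.06024375
P(shiraz | x) = 0.06024375 / 0.06035875 ≈ 0.998

0.998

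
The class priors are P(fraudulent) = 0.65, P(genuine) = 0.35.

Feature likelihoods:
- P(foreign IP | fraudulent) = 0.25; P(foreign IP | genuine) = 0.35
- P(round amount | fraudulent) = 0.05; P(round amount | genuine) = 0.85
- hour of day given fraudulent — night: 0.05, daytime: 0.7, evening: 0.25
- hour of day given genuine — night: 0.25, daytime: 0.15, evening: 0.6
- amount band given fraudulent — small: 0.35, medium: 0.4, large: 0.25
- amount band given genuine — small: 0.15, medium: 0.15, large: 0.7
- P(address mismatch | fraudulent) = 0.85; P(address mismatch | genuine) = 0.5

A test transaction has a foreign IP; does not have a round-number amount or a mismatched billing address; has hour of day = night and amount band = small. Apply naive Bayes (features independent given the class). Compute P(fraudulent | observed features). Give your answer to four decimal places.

0.5405

fraudulent: 0.65 × 0.25 × (1−0.05) × 0.05 × 0.35 × (1−0.85) = 0.000405234375
genuine: 0.35 × 0.35 × (1−0.85) × 0.25 × 0.15 × (1−0.5) = 0.00034453125
P(fraudulent | x) = 0.000405234375 / 0.000749765625 ≈ 0.5405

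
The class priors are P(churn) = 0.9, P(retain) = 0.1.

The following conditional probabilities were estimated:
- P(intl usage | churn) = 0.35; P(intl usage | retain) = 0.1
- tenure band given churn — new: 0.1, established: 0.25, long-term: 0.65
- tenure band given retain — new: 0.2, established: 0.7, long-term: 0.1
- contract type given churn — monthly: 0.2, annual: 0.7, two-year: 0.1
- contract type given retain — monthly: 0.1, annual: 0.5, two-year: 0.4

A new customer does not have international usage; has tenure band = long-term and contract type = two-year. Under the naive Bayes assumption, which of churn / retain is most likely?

churn

churn: 0.9 × (1−0.35) × 0.65 × 0.1 = 0.038025
retain: 0.1 × (1−0.1) × 0.1 × 0.4 = 0.0036
Highest score → churn.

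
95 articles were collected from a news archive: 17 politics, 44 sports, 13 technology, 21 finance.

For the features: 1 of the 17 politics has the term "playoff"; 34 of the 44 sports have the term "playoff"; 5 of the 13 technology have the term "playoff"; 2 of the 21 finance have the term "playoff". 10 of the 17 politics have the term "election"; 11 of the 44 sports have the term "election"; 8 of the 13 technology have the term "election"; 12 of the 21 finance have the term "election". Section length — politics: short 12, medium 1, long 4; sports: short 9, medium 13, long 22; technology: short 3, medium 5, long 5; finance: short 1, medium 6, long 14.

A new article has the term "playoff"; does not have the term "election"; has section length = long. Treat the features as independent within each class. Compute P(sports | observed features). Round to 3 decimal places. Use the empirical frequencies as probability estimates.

politics: (17/95) × (1/17) × (7/17) × (4/17) ≈ 0.00101985
sports: (44/95) × (34/44) × (33/44) × (22/44) ≈ 0.134211
technology: (13/95) × (5/13) × (5/13) × (5/13) ≈ 0.00778574
finance: (21/95) × (2/21) × (9/21) × (14/21) ≈ 0.00601504
P(sports | x) = 0.134211 / 0.14903163 ≈ 0.901

0.901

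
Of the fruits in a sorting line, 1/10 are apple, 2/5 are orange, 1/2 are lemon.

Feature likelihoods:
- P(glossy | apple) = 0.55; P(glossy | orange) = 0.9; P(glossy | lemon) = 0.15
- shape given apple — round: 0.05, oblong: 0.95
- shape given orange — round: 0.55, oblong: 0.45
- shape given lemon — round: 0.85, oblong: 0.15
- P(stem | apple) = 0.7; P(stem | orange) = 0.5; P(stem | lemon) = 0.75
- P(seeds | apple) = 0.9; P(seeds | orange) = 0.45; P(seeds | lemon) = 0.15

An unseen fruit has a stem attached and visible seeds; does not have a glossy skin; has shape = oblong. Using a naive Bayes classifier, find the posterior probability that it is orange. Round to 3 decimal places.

apple: 0.1 × (1−0.55) × 0.95 × 0.7 × 0.9 = 0.0269325
orange: 0.4 × (1−0.9) × 0.45 × 0.5 × 0.45 = 0.00405
lemon: 0.5 × (1−0.15) × 0.15 × 0.75 × 0.15 = 0.007171875
P(orange | x) = 0.00405 / 0.038154375 ≈ 0.106

0.106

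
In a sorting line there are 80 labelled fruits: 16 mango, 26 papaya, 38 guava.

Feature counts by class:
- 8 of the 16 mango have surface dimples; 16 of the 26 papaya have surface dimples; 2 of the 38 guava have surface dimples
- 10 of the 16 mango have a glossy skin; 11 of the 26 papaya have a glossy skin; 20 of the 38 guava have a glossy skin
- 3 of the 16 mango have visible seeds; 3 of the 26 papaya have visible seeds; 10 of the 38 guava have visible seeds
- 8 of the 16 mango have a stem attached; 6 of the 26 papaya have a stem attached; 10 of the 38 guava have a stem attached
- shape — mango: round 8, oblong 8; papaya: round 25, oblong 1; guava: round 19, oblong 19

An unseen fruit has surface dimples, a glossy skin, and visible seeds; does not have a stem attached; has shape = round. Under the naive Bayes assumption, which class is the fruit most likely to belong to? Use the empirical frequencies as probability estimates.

mango: (16/80) × (8/16) × (10/16) × (3/16) × (8/16) × (8/16) = 0.0029296875
papaya: (26/80) × (16/26) × (11/26) × (3/26) × (20/26) × (25/26) ≈ 0.00722139
guava: (38/80) × (2/38) × (20/38) × (10/38) × (28/38) × (19/38) ≈ 0.0012757
Highest score → papaya.

papaya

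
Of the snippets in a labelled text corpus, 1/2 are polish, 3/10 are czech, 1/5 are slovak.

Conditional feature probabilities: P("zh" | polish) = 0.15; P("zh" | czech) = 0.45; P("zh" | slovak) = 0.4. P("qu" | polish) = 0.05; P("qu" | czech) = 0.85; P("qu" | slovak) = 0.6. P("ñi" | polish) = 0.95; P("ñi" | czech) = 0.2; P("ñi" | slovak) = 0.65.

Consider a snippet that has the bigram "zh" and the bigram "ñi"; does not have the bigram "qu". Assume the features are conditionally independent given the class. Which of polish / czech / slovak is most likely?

polish: 0.5 × 0.15 × (1−0.05) × 0.95 = 0.0676875
czech: 0.3 × 0.45 × (1−0.85) × 0.2 = 0.00405
slovak: 0.2 × 0.4 × (1−0.6) × 0.65 = 0.0208
Highest score → polish.

polish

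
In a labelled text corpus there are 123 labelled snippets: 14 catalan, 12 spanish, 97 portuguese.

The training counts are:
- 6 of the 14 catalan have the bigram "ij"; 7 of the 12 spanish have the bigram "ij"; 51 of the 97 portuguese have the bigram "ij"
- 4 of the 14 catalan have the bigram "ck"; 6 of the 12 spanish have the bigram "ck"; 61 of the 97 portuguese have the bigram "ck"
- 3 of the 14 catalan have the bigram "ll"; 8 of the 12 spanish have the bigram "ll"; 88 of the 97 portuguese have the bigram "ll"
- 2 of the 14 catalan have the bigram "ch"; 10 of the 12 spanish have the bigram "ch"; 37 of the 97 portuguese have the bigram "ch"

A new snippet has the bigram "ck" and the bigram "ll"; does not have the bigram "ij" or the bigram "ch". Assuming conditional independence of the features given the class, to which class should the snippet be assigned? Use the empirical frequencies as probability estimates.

portuguese

catalan: (14/123) × (8/14) × (4/14) × (3/14) × (12/14) ≈ 0.00341321
spanish: (12/123) × (5/12) × (6/12) × (8/12) × (2/12) ≈ 0.00225836
portuguese: (97/123) × (46/97) × (61/97) × (88/97) × (60/97) ≈ 0.131978
Highest score → portuguese.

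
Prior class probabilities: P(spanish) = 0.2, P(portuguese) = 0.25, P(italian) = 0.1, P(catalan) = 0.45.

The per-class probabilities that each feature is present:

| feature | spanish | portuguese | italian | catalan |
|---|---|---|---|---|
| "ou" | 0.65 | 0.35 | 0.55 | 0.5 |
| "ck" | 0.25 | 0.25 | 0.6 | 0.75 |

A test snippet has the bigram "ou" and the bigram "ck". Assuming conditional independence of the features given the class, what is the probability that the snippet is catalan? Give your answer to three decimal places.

0.659

spanish: 0.2 × 0.65 × 0.25 = 0.0325
portuguese: 0.25 × 0.35 × 0.25 = 0.021875
italian: 0.1 × 0.55 × 0.6 = 0.033
catalan: 0.45 × 0.5 × 0.75 = 0.16875
P(catalan | x) = 0.16875 / 0.256125 ≈ 0.659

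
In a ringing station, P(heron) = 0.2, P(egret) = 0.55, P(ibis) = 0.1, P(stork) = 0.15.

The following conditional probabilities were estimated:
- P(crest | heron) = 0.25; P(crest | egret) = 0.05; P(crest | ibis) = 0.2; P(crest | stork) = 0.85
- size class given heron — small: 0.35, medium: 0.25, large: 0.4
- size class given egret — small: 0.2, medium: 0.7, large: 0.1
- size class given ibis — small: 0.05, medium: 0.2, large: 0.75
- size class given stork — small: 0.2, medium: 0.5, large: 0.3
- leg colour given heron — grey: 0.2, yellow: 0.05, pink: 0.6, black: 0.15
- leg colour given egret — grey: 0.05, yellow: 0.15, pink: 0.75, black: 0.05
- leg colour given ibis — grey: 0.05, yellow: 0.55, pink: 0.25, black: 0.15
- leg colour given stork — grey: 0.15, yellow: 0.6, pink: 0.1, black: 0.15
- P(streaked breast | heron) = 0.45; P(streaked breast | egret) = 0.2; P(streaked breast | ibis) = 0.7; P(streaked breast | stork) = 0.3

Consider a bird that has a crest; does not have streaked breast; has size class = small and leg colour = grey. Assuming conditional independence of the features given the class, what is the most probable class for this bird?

stork

heron: 0.2 × 0.25 × 0.35 × 0.2 × (1−0.45) = 0.001925
egret: 0.55 × 0.05 × 0.2 × 0.05 × (1−0.2) = 0.00022
ibis: 0.1 × 0.2 × 0.05 × 0.05 × (1−0.7) = 0.000015
stork: 0.15 × 0.85 × 0.2 × 0.15 × (1−0.3) = 0.0026775
Highest score → stork.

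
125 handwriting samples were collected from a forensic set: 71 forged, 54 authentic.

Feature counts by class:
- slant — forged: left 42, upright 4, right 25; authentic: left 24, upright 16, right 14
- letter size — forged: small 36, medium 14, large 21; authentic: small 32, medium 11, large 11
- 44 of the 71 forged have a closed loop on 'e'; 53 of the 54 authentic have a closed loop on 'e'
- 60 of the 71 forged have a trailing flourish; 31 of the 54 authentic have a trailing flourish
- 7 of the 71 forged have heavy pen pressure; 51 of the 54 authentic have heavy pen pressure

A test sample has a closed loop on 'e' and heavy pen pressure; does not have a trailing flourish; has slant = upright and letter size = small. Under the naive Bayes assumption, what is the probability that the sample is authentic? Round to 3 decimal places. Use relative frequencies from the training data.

0.995

forged: (71/125) × (4/71) × (36/71) × (44/71) × (11/71) × (7/71) ≈ 0.00015359
authentic: (54/125) × (16/54) × (32/54) × (53/54) × (23/54) × (51/54) ≈ 0.0299474
P(authentic | x) = 0.0299474 / 0.03010099 ≈ 0.995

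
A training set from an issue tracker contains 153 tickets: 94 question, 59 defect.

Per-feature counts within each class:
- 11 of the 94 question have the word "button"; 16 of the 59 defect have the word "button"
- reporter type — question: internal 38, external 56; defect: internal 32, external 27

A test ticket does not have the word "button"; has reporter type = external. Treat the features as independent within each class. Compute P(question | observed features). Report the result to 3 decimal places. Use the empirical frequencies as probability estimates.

question: (94/153) × (83/94) × (56/94) ≈ 0.323182
defect: (59/153) × (43/59) × (27/59) ≈ 0.128614
P(question | x) = 0.323182 / 0.451796 ≈ 0.715

0.715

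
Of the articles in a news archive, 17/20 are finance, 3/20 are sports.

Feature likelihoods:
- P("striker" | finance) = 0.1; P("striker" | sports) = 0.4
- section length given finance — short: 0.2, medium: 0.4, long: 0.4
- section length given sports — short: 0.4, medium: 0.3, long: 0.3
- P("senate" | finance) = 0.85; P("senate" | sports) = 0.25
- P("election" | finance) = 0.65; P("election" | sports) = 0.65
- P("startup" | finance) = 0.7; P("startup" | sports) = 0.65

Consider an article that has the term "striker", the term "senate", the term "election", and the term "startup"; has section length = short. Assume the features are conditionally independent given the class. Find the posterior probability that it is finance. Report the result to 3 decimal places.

0.722

finance: 0.85 × 0.1 × 0.2 × 0.85 × 0.65 × 0.7 = 0.00657475
sports: 0.15 × 0.4 × 0.4 × 0.25 × 0.65 × 0.65 = 0.002535
P(finance | x) = 0.00657475 / 0.00910975 ≈ 0.722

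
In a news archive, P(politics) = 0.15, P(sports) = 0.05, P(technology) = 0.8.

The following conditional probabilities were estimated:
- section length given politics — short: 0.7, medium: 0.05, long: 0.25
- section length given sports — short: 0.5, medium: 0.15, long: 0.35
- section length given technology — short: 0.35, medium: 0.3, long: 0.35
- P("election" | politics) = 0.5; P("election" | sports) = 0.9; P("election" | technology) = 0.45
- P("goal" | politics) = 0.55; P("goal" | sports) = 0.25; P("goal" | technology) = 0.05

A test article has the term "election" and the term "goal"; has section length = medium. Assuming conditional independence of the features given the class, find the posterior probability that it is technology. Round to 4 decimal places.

0.5902

politics: 0.15 × 0.05 × 0.5 × 0.55 = 0.0020625
sports: 0.05 × 0.15 × 0.9 × 0.25 = 0.0016875
technology: 0.8 × 0.3 × 0.45 × 0.05 = 0.0054
P(technology | x) = 0.0054 / 0.00915 ≈ 0.5902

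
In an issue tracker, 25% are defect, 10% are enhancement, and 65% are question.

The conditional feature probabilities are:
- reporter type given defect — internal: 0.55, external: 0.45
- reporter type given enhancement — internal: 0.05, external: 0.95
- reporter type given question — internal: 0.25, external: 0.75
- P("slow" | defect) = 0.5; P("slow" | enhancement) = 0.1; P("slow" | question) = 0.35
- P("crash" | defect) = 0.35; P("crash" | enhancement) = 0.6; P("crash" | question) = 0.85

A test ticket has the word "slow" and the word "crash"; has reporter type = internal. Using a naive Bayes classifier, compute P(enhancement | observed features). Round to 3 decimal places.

defect: 0.25 × 0.55 × 0.5 × 0.35 = 0.0240625
enhancement: 0.1 × 0.05 × 0.1 × 0.6 = 0.0003
question: 0.65 × 0.25 × 0.35 × 0.85 = 0.04834375
P(enhancement | x) = 0.0003 / 0.07270625 ≈ 0.004

0.004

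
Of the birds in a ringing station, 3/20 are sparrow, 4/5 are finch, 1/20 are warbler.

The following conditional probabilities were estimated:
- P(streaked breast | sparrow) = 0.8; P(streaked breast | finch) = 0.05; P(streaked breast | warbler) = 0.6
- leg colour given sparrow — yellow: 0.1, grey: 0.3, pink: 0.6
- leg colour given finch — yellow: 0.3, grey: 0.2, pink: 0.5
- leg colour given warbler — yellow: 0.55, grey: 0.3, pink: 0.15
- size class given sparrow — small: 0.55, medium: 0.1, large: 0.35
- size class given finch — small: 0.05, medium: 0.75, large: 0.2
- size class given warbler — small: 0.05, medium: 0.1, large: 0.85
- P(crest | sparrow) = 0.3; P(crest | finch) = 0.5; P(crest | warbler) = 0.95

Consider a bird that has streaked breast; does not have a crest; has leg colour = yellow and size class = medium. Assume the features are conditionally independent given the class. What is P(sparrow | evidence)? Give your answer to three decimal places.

sparrow: 0.15 × 0.8 × 0.1 × 0.1 × (1−0.3) = 0.00084
finch: 0.8 × 0.05 × 0.3 × 0.75 × (1−0.5) = 0.0045
warbler: 0.05 × 0.6 × 0.55 × 0.1 × (1−0.95) = 0.0000825
P(sparrow | x) = 0.00084 / 0.0054225 ≈ 0.155

0.155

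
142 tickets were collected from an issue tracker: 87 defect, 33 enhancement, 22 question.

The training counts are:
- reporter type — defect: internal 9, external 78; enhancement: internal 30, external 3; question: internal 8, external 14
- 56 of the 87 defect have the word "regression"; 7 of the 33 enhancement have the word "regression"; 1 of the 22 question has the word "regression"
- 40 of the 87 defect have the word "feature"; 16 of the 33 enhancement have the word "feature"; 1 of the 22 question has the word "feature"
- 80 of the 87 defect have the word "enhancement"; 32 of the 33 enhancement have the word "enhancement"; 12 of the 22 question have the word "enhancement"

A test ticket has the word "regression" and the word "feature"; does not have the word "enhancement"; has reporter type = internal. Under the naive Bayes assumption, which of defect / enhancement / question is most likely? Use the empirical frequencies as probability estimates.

defect: (87/142) × (9/87) × (56/87) × (40/87) × (7/87) ≈ 0.00150918
enhancement: (33/142) × (30/33) × (7/33) × (16/33) × (1/33) ≈ 0.000658429
question: (22/142) × (8/22) × (1/22) × (1/22) × (10/22) ≈ 0.0000529095
Highest score → defect.

defect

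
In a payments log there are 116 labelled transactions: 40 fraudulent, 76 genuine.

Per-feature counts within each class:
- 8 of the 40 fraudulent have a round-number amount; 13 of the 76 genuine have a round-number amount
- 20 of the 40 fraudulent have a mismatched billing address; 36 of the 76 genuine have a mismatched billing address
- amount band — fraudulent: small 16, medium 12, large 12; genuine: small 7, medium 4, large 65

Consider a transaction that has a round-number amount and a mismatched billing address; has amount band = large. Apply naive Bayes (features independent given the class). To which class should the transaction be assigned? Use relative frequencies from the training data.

fraudulent: (40/116) × (8/40) × (20/40) × (12/40) ≈ 0.0103448
genuine: (76/116) × (13/76) × (36/76) × (65/76) ≈ 0.0454019
Highest score → genuine.

genuine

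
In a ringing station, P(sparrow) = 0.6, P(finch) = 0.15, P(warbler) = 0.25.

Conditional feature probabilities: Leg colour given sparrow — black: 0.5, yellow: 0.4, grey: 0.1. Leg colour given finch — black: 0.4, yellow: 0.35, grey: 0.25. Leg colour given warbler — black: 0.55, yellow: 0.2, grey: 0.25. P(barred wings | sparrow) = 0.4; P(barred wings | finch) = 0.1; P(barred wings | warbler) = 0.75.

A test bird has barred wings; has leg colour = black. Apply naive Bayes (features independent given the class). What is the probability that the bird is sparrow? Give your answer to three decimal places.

0.524

sparrow: 0.6 × 0.5 × 0.4 = 0.12
finch: 0.15 × 0.4 × 0.1 = 0.006
warbler: 0.25 × 0.55 × 0.75 = 0.103125
P(sparrow | x) = 0.12 / 0.229125 ≈ 0.524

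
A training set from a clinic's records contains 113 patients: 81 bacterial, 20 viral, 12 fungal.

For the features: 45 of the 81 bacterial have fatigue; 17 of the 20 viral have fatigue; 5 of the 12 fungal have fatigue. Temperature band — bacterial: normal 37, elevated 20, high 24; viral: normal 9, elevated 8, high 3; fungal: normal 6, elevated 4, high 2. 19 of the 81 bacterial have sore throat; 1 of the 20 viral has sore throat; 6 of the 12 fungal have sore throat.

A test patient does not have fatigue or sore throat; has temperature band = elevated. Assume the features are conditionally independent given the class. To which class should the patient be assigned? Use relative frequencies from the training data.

bacterial: (81/113) × (36/81) × (20/81) × (62/81) ≈ 0.060211
viral: (20/113) × (3/20) × (8/20) × (19/20) ≈ 0.0100885
fungal: (12/113) × (7/12) × (4/12) × (6/12) ≈ 0.0103245
Highest score → bacterial.

bacterial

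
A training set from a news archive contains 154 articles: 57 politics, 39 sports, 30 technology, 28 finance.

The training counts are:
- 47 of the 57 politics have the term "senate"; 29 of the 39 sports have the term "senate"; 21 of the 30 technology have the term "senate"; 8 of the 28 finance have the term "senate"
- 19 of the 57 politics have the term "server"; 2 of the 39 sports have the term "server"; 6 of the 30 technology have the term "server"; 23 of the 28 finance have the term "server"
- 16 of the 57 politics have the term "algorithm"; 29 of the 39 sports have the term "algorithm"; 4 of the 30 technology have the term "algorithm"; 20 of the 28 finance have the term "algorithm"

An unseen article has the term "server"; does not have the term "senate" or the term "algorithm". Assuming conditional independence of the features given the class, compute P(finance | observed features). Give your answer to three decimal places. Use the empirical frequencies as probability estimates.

0.534

politics: (57/154) × (10/57) × (19/57) × (41/57) ≈ 0.0155692
sports: (39/154) × (10/39) × (2/39) × (10/39) ≈ 0.000853847
technology: (30/154) × (9/30) × (6/30) × (26/30) ≈ 0.0101299
finance: (28/154) × (20/28) × (23/28) × (8/28) ≈ 0.0304797
P(finance | x) = 0.0304797 / 0.057032647 ≈ 0.534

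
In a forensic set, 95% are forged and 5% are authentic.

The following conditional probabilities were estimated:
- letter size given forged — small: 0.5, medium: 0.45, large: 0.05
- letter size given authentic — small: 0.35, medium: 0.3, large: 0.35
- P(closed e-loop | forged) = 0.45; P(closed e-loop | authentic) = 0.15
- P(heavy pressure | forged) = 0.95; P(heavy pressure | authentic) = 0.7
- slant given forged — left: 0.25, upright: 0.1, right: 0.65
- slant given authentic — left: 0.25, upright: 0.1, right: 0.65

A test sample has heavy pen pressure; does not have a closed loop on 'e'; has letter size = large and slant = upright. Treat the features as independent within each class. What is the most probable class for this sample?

forged: 0.95 × 0.05 × (1−0.45) × 0.95 × 0.1 = 0.002481875
authentic: 0.05 × 0.35 × (1−0.15) × 0.7 × 0.1 = 0.00104125
Highest score → forged.

forged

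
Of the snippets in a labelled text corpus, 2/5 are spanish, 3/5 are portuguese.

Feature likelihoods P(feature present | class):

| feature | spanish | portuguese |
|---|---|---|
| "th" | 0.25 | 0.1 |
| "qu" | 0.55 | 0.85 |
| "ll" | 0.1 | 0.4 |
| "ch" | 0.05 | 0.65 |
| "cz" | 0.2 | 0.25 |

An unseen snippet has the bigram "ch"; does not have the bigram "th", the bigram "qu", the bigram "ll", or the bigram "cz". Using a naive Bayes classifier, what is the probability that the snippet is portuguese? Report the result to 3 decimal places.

0.830

spanish: 0.4 × (1−0.25) × (1−0.55) × (1−0.1) × 0.05 × (1−0.2) = 0.00486
portuguese: 0.6 × (1−0.1) × (1−0.85) × (1−0.4) × 0.65 × (1−0.25) = 0.0236925
P(portuguese | x) = 0.0236925 / 0.0285525 ≈ 0.830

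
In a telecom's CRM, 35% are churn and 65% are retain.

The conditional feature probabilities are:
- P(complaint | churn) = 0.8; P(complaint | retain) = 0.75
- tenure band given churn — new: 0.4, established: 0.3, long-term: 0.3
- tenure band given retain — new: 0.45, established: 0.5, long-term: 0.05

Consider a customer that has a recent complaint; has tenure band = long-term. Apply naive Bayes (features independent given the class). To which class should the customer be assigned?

churn

churn: 0.35 × 0.8 × 0.3 = 0.084
retain: 0.65 × 0.75 × 0.05 = 0.024375
Highest score → churn.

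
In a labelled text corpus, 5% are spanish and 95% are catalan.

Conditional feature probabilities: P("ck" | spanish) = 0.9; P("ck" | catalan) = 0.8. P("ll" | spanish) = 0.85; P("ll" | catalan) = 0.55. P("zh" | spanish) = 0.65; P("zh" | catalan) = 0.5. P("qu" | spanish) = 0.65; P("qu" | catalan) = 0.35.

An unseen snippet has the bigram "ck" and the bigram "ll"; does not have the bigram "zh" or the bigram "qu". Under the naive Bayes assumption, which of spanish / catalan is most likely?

catalan

spanish: 0.05 × 0.9 × 0.85 × (1−0.65) × (1−0.65) = 0.004685625
catalan: 0.95 × 0.8 × 0.55 × (1−0.5) × (1−0.35) = 0.13585
Highest score → catalan.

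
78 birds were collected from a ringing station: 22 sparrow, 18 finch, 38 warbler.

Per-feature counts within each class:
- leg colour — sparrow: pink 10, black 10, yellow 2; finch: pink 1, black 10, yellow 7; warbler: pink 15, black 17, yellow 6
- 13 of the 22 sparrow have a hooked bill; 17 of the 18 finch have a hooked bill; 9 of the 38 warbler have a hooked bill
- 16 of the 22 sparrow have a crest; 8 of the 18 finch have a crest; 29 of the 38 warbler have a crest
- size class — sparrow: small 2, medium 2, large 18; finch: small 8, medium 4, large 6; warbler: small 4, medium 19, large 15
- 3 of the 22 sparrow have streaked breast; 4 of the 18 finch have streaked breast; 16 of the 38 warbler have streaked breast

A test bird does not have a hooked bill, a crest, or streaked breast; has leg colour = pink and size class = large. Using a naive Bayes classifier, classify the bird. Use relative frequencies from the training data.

sparrow

sparrow: (22/78) × (10/22) × (9/22) × (6/22) × (18/22) × (19/22) ≈ 0.0101073
finch: (18/78) × (1/18) × (1/18) × (10/18) × (6/18) × (14/18) ≈ 0.000102588
warbler: (38/78) × (15/38) × (29/38) × (9/38) × (15/38) × (22/38) ≈ 0.00794359
Highest score → sparrow.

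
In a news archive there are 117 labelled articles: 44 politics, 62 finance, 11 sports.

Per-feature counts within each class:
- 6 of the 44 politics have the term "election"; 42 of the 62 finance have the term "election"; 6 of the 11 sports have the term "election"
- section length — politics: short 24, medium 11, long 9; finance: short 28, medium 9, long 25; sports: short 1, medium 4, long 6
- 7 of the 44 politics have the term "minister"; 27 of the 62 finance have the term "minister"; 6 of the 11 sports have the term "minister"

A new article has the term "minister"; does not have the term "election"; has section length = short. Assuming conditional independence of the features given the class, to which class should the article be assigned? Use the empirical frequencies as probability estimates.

politics: (44/117) × (38/44) × (24/44) × (7/44) ≈ 0.0281839
finance: (62/117) × (20/62) × (28/62) × (27/62) ≈ 0.0336188
sports: (11/117) × (5/11) × (1/11) × (6/11) ≈ 0.00211909
Highest score → finance.

finance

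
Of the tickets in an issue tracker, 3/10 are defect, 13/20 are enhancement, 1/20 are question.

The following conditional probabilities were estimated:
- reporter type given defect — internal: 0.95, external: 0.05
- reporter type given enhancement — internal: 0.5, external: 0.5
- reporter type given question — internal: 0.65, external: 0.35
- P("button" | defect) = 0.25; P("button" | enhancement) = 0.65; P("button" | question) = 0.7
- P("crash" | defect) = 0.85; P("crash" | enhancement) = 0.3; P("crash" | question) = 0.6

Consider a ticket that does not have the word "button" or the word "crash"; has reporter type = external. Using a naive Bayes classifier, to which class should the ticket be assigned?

defect: 0.3 × 0.05 × (1−0.25) × (1−0.85) = 0.0016875
enhancement: 0.65 × 0.5 × (1−0.65) × (1−0.3) = 0.079625
question: 0.05 × 0.35 × (1−0.7) × (1−0.6) = 0.0021
Highest score → enhancement.

enhancement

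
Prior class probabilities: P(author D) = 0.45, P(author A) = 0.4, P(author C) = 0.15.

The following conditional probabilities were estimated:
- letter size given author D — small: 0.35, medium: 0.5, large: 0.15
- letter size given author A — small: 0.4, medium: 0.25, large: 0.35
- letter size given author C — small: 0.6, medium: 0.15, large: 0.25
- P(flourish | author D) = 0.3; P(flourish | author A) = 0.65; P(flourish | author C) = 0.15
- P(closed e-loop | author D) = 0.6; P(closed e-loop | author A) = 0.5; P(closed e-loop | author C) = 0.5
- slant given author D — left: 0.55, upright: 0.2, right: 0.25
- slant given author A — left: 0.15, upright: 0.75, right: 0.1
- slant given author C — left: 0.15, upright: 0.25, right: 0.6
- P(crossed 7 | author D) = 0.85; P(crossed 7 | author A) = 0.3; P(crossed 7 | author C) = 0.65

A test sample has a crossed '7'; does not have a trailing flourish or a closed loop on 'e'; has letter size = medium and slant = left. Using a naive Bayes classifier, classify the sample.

author D

author D: 0.45 × 0.5 × (1−0.3) × (1−0.6) × 0.55 × 0.85 = 0.0294525
author A: 0.4 × 0.25 × (1−0.65) × (1−0.5) × 0.15 × 0.3 = 0.0007875
author C: 0.15 × 0.15 × (1−0.15) × (1−0.5) × 0.15 × 0.65 = 0.00093234375
Highest score → author D.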